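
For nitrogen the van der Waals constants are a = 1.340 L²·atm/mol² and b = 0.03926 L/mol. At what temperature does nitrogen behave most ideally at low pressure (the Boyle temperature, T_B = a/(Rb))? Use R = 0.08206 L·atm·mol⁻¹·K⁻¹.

T_B ≈ 415.9 K

For a van der Waals gas the second virial coefficient B₂ = b − a/(RT) vanishes at T_B = a/(Rb).
T_B = 1.340/(0.08206×0.03926) = 1.340/0.0032217 = 415.9 K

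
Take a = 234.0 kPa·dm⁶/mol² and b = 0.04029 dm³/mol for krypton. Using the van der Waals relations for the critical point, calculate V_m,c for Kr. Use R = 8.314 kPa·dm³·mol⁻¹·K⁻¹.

V_m,c ≈ 0.1209 dm³/mol

For a van der Waals gas, V_m,c = 3b.
V_m,c = 3×0.04029 = 0.1209 dm³/mol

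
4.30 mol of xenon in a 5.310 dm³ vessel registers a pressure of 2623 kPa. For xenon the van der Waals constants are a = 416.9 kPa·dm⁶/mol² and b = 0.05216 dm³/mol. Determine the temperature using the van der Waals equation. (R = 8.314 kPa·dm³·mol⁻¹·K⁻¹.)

T ≈ 412.0 K

T = (P + a n²/V²)(V − nb)/(nR)
P + a n²/V² = 2623 + (416.9)(4.30)²/(5.310)² = 2896.4 kPa
V − nb = 5.310 − (4.30)(0.05216) = 5.0857 dm³
T = (2896.4)(5.0857)/((4.30)(8.314)) = 412.0 K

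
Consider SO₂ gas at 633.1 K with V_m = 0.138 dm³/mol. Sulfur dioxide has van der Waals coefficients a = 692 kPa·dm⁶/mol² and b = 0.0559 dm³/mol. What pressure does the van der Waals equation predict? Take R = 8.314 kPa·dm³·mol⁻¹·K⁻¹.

P ≈ 27775 kPa

P = RT/(V_m − b) − a/V_m²
RT/(V_m − b) = (8.314)(633.1)/(0.138 − 0.0559) = 5263.6/0.082100 = 64112 kPa
a/V_m² = 692/(0.138)² = 36337 kPa
P = 64112 − 36337 = 27775 kPa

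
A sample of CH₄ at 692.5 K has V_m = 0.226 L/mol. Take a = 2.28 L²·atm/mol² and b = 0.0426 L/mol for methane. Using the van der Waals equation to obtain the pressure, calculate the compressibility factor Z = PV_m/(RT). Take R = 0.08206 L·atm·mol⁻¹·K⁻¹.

P = RT/(V_m − b) − a/V_m² = (0.08206)(692.5)/(0.226 − 0.0426) − 2.28/(0.226)²
  = 56.827/0.18340 − 44.639 = 309.85 − 44.639 = 265.21 atm
Z = PV_m/(RT) = (265.21)(0.226)/((0.08206)(692.5)) = 59.937/56.827 = 1.055

Z ≈ 1.055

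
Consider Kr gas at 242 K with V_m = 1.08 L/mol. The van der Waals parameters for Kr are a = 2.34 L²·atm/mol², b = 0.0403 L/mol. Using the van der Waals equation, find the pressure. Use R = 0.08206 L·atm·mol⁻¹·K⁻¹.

P = RT/(V_m − b) − a/V_m²
RT/(V_m − b) = (0.08206)(242)/(1.08 − 0.0403) = 19.859/1.0397 = 19.101 atm
a/V_m² = 2.34/(1.08)² = 2.0062 atm
P = 19.101 − 2.0062 = 17.09 atm

P ≈ 17.09 atm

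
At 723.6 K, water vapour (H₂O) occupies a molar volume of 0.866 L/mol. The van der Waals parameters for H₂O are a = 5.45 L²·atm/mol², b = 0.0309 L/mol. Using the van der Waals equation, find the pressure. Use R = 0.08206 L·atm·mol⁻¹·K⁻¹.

P = RT/(V_m − b) − a/V_m²
RT/(V_m − b) = (0.08206)(723.6)/(0.866 − 0.0309) = 59.379/0.83510 = 71.104 atm
a/V_m² = 5.45/(0.866)² = 7.2671 atm
P = 71.104 − 7.2671 = 63.84 atm

P ≈ 63.84 atm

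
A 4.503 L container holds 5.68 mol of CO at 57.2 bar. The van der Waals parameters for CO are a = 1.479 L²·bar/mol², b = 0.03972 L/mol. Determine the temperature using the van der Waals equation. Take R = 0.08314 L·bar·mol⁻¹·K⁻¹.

T ≈ 539.4 K

T = (P + a n²/V²)(V − nb)/(nR)
P + a n²/V² = 57.2 + (1.479)(5.68)²/(4.503)² = 59.553 bar
V − nb = 4.503 − (5.68)(0.03972) = 4.2774 L
T = (59.553)(4.2774)/((5.68)(0.08314)) = 539.4 K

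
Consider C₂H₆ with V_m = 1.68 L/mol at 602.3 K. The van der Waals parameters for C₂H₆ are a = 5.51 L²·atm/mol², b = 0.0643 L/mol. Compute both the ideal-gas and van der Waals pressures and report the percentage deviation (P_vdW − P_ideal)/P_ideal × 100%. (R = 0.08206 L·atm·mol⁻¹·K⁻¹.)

Ideal: P_ideal = RT/V_m = (0.08206)(602.3)/1.68 = 29.4195 atm
vdW: P = RT/(V_m − b) − a/V_m² = 49.4247/1.61570 − 5.51/2.82240 = 30.5903 − 1.95224 = 28.6381 atm
% deviation = (28.6381 − 29.4195)/29.4195 × 100% = -2.66%

-2.66 %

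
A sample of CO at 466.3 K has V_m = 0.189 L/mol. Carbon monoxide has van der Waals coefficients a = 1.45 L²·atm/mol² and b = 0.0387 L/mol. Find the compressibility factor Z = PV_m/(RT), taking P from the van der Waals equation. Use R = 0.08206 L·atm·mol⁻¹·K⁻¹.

P = RT/(V_m − b) − a/V_m² = (0.08206)(466.3)/(0.189 − 0.0387) − 1.45/(0.189)²
  = 38.265/0.15030 − 40.592 = 254.59 − 40.592 = 214.00 atm
Z = PV_m/(RT) = (214.00)(0.189)/((0.08206)(466.3)) = 40.446/38.265 = 1.057

Z ≈ 1.057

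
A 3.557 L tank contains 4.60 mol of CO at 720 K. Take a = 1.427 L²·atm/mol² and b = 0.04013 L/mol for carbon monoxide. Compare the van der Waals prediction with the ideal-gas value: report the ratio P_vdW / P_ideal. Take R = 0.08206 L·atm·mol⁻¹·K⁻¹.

Ideal: P_ideal = nRT/V = (4.60)(0.08206)(720)/3.557 = 76.4078 atm
vdW: P = nRT/(V − nb) − a n²/V² = 271.783/3.37240 − 30.1953/12.6522 = 80.5904 − 2.38657 = 78.2038 atm
Ratio = 78.2038/76.4078 = 1.024

P_vdW / P_ideal ≈ 1.024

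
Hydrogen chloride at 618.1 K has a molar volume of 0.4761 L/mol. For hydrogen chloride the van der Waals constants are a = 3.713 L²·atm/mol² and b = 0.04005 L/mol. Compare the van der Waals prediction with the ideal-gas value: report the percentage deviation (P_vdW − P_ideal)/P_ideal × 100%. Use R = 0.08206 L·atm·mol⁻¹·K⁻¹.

-6.19 %

Ideal: P_ideal = RT/V_m = (0.08206)(618.1)/0.4761 = 106.535 atm
vdW: P = RT/(V_m − b) − a/V_m² = 50.7213/0.436050 − 3.713/0.226671 = 116.320 − 16.3806 = 99.939 atm
% deviation = (99.939 − 106.535)/106.535 × 100% = -6.19%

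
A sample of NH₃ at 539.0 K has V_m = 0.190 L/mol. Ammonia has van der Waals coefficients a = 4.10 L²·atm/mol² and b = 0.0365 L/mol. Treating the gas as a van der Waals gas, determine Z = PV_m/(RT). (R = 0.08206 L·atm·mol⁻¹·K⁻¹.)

Z ≈ 0.7499

P = RT/(V_m − b) − a/V_m² = (0.08206)(539.0)/(0.190 − 0.0365) − 4.10/(0.190)²
  = 44.230/0.15350 − 113.57 = 288.14 − 113.57 = 174.57 atm
Z = PV_m/(RT) = (174.57)(0.190)/((0.08206)(539.0)) = 33.168/44.230 = 0.7499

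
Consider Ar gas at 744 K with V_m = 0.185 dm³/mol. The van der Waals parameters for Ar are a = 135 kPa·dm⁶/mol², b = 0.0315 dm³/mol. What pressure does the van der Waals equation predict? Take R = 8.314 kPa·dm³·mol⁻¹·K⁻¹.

P = RT/(V_m − b) − a/V_m²
RT/(V_m − b) = (8.314)(744)/(0.185 − 0.0315) = 6185.6/0.15350 = 40297 kPa
a/V_m² = 135/(0.185)² = 3944.5 kPa
P = 40297 − 3944.5 = 36353 kPa

P ≈ 36353 kPa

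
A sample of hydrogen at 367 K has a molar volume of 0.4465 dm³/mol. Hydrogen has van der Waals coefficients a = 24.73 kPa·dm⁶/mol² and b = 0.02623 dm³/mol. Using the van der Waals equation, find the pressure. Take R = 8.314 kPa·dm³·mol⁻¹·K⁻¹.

P = RT/(V_m − b) − a/V_m²
RT/(V_m − b) = (8.314)(367)/(0.4465 − 0.02623) = 3051.2/0.42027 = 7260.1 kPa
a/V_m² = 24.73/(0.4465)² = 124.05 kPa
P = 7260.1 − 124.05 = 7136 kPa

P ≈ 7136 kPa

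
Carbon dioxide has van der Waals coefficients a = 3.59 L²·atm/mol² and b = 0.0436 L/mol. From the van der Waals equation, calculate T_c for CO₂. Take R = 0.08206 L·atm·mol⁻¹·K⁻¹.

For a van der Waals gas, T_c = 8a/(27Rb).
T_c = 8×3.59/(27×0.08206×0.0436) = 28.720/0.096601 = 297.3 K

T_c ≈ 297.3 K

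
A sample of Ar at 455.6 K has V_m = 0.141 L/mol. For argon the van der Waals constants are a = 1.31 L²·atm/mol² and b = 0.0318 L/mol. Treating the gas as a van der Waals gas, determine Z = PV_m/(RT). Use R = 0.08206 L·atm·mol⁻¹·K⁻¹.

Z ≈ 1.043

P = RT/(V_m − b) − a/V_m² = (0.08206)(455.6)/(0.141 − 0.0318) − 1.31/(0.141)²
  = 37.387/0.10920 − 65.892 = 342.37 − 65.892 = 276.48 atm
Z = PV_m/(RT) = (276.48)(0.141)/((0.08206)(455.6)) = 38.984/37.387 = 1.043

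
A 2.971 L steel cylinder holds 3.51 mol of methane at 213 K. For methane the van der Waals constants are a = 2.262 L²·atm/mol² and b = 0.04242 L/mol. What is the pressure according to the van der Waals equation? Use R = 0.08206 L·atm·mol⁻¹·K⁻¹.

P = nRT/(V − nb) − a n²/V²
nRT/(V − nb) = (3.51)(0.08206)(213)/(2.971 − 3.51×0.04242) = 61.351/2.8221 = 21.739 atm
a n²/V² = (2.262)(3.51)²/(2.971)² = 3.1572 atm
P = 21.739 − 3.1572 = 18.58 atm

P ≈ 18.58 atm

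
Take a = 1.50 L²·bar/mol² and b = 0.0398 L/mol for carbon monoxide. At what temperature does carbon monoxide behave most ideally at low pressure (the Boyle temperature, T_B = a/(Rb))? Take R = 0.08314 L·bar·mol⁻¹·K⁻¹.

T_B ≈ 453.3 K

For a van der Waals gas the second virial coefficient B₂ = b − a/(RT) vanishes at T_B = a/(Rb).
T_B = 1.50/(0.08314×0.0398) = 1.50/0.0033090 = 453.3 K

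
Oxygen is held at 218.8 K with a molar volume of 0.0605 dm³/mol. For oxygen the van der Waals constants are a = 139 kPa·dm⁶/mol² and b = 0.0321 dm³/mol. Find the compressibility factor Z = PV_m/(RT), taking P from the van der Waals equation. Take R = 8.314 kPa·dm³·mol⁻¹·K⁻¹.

Z ≈ 0.8673

P = RT/(V_m − b) − a/V_m² = (8.314)(218.8)/(0.0605 − 0.0321) − 139/(0.0605)²
  = 1819.1/0.028400 − 37976 = 64053 − 37976 = 26077 kPa
Z = PV_m/(RT) = (26077)(0.0605)/((8.314)(218.8)) = 1577.7/1819.1 = 0.8673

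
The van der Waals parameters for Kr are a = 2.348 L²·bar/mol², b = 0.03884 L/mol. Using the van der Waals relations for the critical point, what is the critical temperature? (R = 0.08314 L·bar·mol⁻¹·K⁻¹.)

T_c ≈ 215.4 K

For a van der Waals gas, T_c = 8a/(27Rb).
T_c = 8×2.348/(27×0.08314×0.03884) = 18.784/0.087187 = 215.4 K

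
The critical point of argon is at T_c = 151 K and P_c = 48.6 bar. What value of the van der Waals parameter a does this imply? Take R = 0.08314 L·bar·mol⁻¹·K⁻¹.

a ≈ 1.368 L²·bar/mol²

From T_c = 8a/(27Rb) and P_c = a/(27b²): a = 27 R² T_c²/(64 P_c).
a = 27×(0.08314)²×(151)²/(64×48.6) = 4255.4/3110.4 = 1.368 L²·bar/mol²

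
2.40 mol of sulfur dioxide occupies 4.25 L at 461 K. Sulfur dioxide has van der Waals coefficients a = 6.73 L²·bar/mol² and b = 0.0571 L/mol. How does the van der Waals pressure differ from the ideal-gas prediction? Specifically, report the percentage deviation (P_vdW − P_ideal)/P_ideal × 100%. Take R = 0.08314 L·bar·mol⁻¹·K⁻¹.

-6.58 %

Ideal: P_ideal = nRT/V = (2.40)(0.08314)(461)/4.25 = 21.6438 bar
vdW: P = nRT/(V − nb) − a n²/V² = 91.9861/4.11296 − 38.7648/18.0625 = 22.3649 − 2.14615 = 20.2188 bar
% deviation = (20.2188 − 21.6438)/21.6438 × 100% = -6.58%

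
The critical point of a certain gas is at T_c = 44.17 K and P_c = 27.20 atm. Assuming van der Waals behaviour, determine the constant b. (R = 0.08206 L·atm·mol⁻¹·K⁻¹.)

b ≈ 0.01666 L/mol

From T_c = 8a/(27Rb) and P_c = a/(27b²): b = R T_c/(8 P_c).
b = (0.08206)(44.17)/(8×27.20) = 3.6246/217.60 = 0.01666 L/mol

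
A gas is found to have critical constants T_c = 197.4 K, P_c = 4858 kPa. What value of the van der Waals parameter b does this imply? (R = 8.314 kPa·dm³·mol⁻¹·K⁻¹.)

From T_c = 8a/(27Rb) and P_c = a/(27b²): b = R T_c/(8 P_c).
b = (8.314)(197.4)/(8×4858) = 1641.2/38864 = 0.04223 dm³/mol

b ≈ 0.04223 dm³/mol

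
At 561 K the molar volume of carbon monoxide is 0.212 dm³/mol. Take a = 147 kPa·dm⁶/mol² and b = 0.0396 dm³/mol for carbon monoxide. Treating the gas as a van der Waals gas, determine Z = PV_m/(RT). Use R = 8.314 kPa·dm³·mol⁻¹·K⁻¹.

P = RT/(V_m − b) − a/V_m² = (8.314)(561)/(0.212 − 0.0396) − 147/(0.212)²
  = 4664.2/0.17240 − 3270.7 = 27055 − 3270.7 = 23784 kPa
Z = PV_m/(RT) = (23784)(0.212)/((8.314)(561)) = 5042.2/4664.2 = 1.081

Z ≈ 1.081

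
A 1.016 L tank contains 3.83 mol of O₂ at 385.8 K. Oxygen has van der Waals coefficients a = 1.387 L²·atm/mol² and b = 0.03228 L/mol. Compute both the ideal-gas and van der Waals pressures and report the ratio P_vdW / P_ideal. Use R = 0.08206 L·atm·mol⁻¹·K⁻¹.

Ideal: P_ideal = nRT/V = (3.83)(0.08206)(385.8)/1.016 = 119.344 atm
vdW: P = nRT/(V − nb) − a n²/V² = 121.253/0.892368 − 20.3458/1.03226 = 135.878 − 19.7100 = 116.168 atm
Ratio = 116.168/119.344 = 0.9734

P_vdW / P_ideal ≈ 0.9734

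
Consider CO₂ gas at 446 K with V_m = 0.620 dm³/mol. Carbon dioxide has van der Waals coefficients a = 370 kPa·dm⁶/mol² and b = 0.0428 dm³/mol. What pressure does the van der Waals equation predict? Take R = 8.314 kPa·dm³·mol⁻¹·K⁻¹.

P ≈ 5462 kPa

P = RT/(V_m − b) − a/V_m²
RT/(V_m − b) = (8.314)(446)/(0.620 − 0.0428) = 3708.0/0.57720 = 6424.1 kPa
a/V_m² = 370/(0.620)² = 962.54 kPa
P = 6424.1 − 962.54 = 5462 kPa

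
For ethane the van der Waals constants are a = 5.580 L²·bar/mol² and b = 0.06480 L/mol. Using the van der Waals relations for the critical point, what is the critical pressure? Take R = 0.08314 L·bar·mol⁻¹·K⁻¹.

For a van der Waals gas, P_c = a/(27b²).
P_c = 5.580/(27×(0.06480)²) = 5.580/0.11337 = 49.22 bar

P_c ≈ 49.22 bar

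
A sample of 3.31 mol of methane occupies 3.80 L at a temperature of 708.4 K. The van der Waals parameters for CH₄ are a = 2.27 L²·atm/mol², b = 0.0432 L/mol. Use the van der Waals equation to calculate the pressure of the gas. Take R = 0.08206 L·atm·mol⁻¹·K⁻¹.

P = nRT/(V − nb) − a n²/V²
nRT/(V − nb) = (3.31)(0.08206)(708.4)/(3.80 − 3.31×0.0432) = 192.41/3.6570 = 52.614 atm
a n²/V² = (2.27)(3.31)²/(3.80)² = 1.7223 atm
P = 52.614 − 1.7223 = 50.89 atm

P ≈ 50.89 atm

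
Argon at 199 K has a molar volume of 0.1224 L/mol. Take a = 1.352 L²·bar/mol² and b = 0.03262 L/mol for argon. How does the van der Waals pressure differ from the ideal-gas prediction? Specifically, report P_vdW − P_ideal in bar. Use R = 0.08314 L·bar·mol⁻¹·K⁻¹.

ΔP ≈ -41.13 bar

Ideal: P_ideal = RT/V_m = (0.08314)(199)/0.1224 = 135.170 bar
vdW: P = RT/(V_m − b) − a/V_m² = 16.5449/0.0897800 − 1.352/0.0149818 = 184.283 − 90.2428 = 94.040 bar
ΔP = 94.040 − 135.170 = -41.13 bar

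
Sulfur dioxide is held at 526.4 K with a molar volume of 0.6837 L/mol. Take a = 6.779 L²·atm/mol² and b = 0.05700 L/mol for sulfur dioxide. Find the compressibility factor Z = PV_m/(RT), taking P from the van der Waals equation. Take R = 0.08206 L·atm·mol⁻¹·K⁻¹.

P = RT/(V_m − b) − a/V_m² = (0.08206)(526.4)/(0.6837 − 0.05700) − 6.779/(0.6837)²
  = 43.196/0.62670 − 14.502 = 68.926 − 14.502 = 54.424 atm
Z = PV_m/(RT) = (54.424)(0.6837)/((0.08206)(526.4)) = 37.210/43.196 = 0.8614

Z ≈ 0.8614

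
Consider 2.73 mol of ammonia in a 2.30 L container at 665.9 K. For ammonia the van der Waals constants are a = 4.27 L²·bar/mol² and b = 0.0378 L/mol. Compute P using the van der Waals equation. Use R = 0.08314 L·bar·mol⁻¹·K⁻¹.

P = nRT/(V − nb) − a n²/V²
nRT/(V − nb) = (2.73)(0.08314)(665.9)/(2.30 − 2.73×0.0378) = 151.14/2.1968 = 68.800 bar
a n²/V² = (4.27)(2.73)²/(2.30)² = 6.0159 bar
P = 68.800 − 6.0159 = 62.78 bar

P ≈ 62.78 bar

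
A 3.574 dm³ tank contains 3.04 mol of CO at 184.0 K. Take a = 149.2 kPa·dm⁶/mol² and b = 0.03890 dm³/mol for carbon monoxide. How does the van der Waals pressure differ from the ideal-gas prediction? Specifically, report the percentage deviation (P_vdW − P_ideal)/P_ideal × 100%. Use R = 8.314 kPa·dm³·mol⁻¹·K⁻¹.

Ideal: P_ideal = nRT/V = (3.04)(8.314)(184.0)/3.574 = 1301.21 kPa
vdW: P = nRT/(V − nb) − a n²/V² = 4650.52/3.45574 − 1378.85/12.7735 = 1345.74 − 107.946 = 1237.79 kPa
% deviation = (1237.79 − 1301.21)/1301.21 × 100% = -4.87%

-4.87 %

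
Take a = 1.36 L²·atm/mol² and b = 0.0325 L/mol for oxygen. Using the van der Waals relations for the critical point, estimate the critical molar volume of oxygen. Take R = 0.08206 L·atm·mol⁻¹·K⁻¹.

For a van der Waals gas, V_m,c = 3b.
V_m,c = 3×0.0325 = 0.09750 L/mol

V_m,c ≈ 0.09750 L/mol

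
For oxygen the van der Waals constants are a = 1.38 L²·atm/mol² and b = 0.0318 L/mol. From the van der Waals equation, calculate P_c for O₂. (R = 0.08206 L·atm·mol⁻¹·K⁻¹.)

For a van der Waals gas, P_c = a/(27b²).
P_c = 1.38/(27×(0.0318)²) = 1.38/0.027303 = 50.54 atm

P_c ≈ 50.54 atm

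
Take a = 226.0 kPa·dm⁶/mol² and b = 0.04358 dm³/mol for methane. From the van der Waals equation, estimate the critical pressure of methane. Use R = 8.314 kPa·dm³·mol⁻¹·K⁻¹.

P_c ≈ 4407 kPa

For a van der Waals gas, P_c = a/(27b²).
P_c = 226.0/(27×(0.04358)²) = 226.0/0.051279 = 4407 kPa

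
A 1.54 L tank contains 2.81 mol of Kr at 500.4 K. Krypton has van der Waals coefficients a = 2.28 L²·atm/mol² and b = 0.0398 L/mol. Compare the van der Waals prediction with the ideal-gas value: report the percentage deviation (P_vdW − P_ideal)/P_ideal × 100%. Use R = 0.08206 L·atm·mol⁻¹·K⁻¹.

Ideal: P_ideal = nRT/V = (2.81)(0.08206)(500.4)/1.54 = 74.9263 atm
vdW: P = nRT/(V − nb) − a n²/V² = 115.387/1.42816 − 18.0031/2.37160 = 80.7942 − 7.59112 = 73.2031 atm
% deviation = (73.2031 − 74.9263)/74.9263 × 100% = -2.30%

-2.30 %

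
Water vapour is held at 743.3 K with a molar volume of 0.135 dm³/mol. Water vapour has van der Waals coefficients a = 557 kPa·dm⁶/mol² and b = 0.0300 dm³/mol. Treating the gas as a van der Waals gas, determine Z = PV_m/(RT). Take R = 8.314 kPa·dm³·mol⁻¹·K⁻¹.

P = RT/(V_m − b) − a/V_m² = (8.314)(743.3)/(0.135 − 0.0300) − 557/(0.135)²
  = 6179.8/0.10500 − 30562 = 58855 − 30562 = 28293 kPa
Z = PV_m/(RT) = (28293)(0.135)/((8.314)(743.3)) = 3819.6/6179.8 = 0.6181

Z ≈ 0.6181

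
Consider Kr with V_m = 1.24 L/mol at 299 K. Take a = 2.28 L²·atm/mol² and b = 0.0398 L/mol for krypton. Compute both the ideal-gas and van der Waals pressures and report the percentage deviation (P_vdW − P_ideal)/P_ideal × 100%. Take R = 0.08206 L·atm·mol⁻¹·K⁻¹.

-4.18 %

Ideal: P_ideal = RT/V_m = (0.08206)(299)/1.24 = 19.7870 atm
vdW: P = RT/(V_m − b) − a/V_m² = 24.5359/1.20020 − 2.28/1.53760 = 20.4432 − 1.48283 = 18.9604 atm
% deviation = (18.9604 − 19.7870)/19.7870 × 100% = -4.18%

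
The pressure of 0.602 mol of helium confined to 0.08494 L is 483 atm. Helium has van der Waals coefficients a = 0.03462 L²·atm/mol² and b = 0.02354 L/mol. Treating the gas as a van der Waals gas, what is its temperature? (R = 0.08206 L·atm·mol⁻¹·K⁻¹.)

T ≈ 694.4 K

T = (P + a n²/V²)(V − nb)/(nR)
P + a n²/V² = 483 + (0.03462)(0.602)²/(0.08494)² = 484.74 atm
V − nb = 0.08494 − (0.602)(0.02354) = 0.070769 L
T = (484.74)(0.070769)/((0.602)(0.08206)) = 694.4 K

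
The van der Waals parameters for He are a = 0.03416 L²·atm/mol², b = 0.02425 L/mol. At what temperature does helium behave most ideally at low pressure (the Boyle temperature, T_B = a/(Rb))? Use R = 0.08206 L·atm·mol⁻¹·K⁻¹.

For a van der Waals gas the second virial coefficient B₂ = b − a/(RT) vanishes at T_B = a/(Rb).
T_B = 0.03416/(0.08206×0.02425) = 0.03416/0.0019900 = 17.17 K

T_B ≈ 17.17 K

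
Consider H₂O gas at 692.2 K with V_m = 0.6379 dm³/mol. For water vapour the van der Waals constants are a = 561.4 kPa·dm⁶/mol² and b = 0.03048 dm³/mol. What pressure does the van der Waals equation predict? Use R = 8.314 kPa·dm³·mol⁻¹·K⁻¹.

P ≈ 8095 kPa

P = RT/(V_m − b) − a/V_m²
RT/(V_m − b) = (8.314)(692.2)/(0.6379 − 0.03048) = 5755.0/0.60742 = 9474.5 kPa
a/V_m² = 561.4/(0.6379)² = 1379.6 kPa
P = 9474.5 − 1379.6 = 8095 kPa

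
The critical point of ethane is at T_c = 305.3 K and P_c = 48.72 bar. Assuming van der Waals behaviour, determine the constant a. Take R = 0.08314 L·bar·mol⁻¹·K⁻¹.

a ≈ 5.579 L²·bar/mol²

From T_c = 8a/(27Rb) and P_c = a/(27b²): a = 27 R² T_c²/(64 P_c).
a = 27×(0.08314)²×(305.3)²/(64×48.72) = 17396/3118.1 = 5.579 L²·bar/mol²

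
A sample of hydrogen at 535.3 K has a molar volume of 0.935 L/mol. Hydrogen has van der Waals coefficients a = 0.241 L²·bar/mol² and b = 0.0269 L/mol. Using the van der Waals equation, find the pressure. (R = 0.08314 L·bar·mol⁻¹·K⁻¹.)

P = RT/(V_m − b) − a/V_m²
RT/(V_m − b) = (0.08314)(535.3)/(0.935 − 0.0269) = 44.505/0.90810 = 49.009 bar
a/V_m² = 0.241/(0.935)² = 0.27567 bar
P = 49.009 − 0.27567 = 48.73 bar

P ≈ 48.73 bar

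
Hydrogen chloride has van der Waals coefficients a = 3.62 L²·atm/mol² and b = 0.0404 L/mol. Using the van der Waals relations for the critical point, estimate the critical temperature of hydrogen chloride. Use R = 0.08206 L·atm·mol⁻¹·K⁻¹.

T_c ≈ 323.5 K

For a van der Waals gas, T_c = 8a/(27Rb).
T_c = 8×3.62/(27×0.08206×0.0404) = 28.960/0.089511 = 323.5 K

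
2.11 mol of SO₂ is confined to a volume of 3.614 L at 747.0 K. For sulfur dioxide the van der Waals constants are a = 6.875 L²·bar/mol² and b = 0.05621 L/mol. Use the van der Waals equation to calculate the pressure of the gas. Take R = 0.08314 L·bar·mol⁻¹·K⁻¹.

P = nRT/(V − nb) − a n²/V²
nRT/(V − nb) = (2.11)(0.08314)(747.0)/(3.614 − 2.11×0.05621) = 131.04/3.4954 = 37.489 bar
a n²/V² = (6.875)(2.11)²/(3.614)² = 2.3435 bar
P = 37.489 − 2.3435 = 35.15 bar

P ≈ 35.15 bar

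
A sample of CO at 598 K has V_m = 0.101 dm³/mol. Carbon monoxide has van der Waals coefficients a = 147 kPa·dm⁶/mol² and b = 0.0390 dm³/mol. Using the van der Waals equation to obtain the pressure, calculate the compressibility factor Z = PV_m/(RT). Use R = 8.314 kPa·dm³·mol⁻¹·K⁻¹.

P = RT/(V_m − b) − a/V_m² = (8.314)(598)/(0.101 − 0.0390) − 147/(0.101)²
  = 4971.8/0.062000 − 14410 = 80190 − 14410 = 65780 kPa
Z = PV_m/(RT) = (65780)(0.101)/((8.314)(598)) = 6643.8/4971.8 = 1.336

Z ≈ 1.336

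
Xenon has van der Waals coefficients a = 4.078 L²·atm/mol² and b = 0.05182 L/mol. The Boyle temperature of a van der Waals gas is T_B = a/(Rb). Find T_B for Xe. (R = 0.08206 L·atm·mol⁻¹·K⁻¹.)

For a van der Waals gas the second virial coefficient B₂ = b − a/(RT) vanishes at T_B = a/(Rb).
T_B = 4.078/(0.08206×0.05182) = 4.078/0.0042523 = 959.0 K

T_B ≈ 959.0 K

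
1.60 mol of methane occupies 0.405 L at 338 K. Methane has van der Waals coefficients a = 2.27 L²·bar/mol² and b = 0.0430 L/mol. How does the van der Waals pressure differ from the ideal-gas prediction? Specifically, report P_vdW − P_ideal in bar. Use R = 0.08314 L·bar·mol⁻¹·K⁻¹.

ΔP ≈ -12.71 bar

Ideal: P_ideal = nRT/V = (1.60)(0.08314)(338)/0.405 = 111.018 bar
vdW: P = nRT/(V − nb) − a n²/V² = 44.9621/0.336200 − 5.81120/0.164025 = 133.736 − 35.4287 = 98.307 bar
ΔP = 98.307 − 111.018 = -12.71 bar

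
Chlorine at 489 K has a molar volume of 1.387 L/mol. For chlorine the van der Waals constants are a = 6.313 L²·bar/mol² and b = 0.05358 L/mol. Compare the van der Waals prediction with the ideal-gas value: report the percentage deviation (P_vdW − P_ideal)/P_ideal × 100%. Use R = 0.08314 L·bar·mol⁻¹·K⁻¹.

-7.18 %

Ideal: P_ideal = RT/V_m = (0.08314)(489)/1.387 = 29.3118 bar
vdW: P = RT/(V_m − b) − a/V_m² = 40.6555/1.33342 − 6.313/1.92377 = 30.4896 − 3.28158 = 27.2080 bar
% deviation = (27.2080 − 29.3118)/29.3118 × 100% = -7.18%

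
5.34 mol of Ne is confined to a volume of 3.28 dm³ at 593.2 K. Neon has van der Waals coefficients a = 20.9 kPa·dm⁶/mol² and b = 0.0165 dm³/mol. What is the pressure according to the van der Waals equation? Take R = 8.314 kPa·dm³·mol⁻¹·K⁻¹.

P ≈ 8196 kPa

P = nRT/(V − nb) − a n²/V²
nRT/(V − nb) = (5.34)(8.314)(593.2)/(3.28 − 5.34×0.0165) = 26336/3.1919 = 8250.9 kPa
a n²/V² = (20.9)(5.34)²/(3.28)² = 55.396 kPa
P = 8250.9 − 55.396 = 8196 kPa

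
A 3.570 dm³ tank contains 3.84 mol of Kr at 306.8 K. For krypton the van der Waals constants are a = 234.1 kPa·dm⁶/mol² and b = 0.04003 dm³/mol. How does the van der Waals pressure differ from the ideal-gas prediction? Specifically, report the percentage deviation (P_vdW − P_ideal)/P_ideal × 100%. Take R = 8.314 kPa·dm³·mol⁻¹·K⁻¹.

-5.37 %

Ideal: P_ideal = nRT/V = (3.84)(8.314)(306.8)/3.570 = 2743.65 kPa
vdW: P = nRT/(V − nb) − a n²/V² = 9794.82/3.41628 − 3451.94/12.7449 = 2867.10 − 270.849 = 2596.25 kPa
% deviation = (2596.25 − 2743.65)/2743.65 × 100% = -5.37%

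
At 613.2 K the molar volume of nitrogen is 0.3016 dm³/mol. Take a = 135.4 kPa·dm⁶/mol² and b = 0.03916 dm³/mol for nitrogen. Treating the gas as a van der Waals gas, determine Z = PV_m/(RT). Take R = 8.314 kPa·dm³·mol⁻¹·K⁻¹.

P = RT/(V_m − b) − a/V_m² = (8.314)(613.2)/(0.3016 − 0.03916) − 135.4/(0.3016)²
  = 5098.1/0.26244 − 1488.5 = 19426 − 1488.5 = 17938 kPa
Z = PV_m/(RT) = (17938)(0.3016)/((8.314)(613.2)) = 5410.1/5098.1 = 1.061

Z ≈ 1.061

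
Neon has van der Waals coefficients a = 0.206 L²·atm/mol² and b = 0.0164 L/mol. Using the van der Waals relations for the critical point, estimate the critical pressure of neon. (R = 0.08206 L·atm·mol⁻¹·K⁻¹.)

P_c ≈ 28.37 atm

For a van der Waals gas, P_c = a/(27b²).
P_c = 0.206/(27×(0.0164)²) = 0.206/0.0072619 = 28.37 atm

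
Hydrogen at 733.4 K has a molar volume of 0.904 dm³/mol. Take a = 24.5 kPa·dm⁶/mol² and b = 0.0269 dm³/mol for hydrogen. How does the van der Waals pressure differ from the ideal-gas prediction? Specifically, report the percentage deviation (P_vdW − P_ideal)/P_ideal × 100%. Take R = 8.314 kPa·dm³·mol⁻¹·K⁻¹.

Ideal: P_ideal = RT/V_m = (8.314)(733.4)/0.904 = 6745.01 kPa
vdW: P = RT/(V_m − b) − a/V_m² = 6097.49/0.877100 − 24.5/0.817216 = 6951.88 − 29.9798 = 6921.90 kPa
% deviation = (6921.90 − 6745.01)/6745.01 × 100% = 2.62%

2.62 %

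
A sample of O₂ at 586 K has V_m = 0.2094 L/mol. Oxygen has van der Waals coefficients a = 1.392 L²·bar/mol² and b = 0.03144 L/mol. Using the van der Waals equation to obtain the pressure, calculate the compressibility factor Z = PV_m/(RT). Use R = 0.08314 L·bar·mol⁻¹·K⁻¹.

Z ≈ 1.040

P = RT/(V_m − b) − a/V_m² = (0.08314)(586)/(0.2094 − 0.03144) − 1.392/(0.2094)²
  = 48.720/0.17796 − 31.746 = 273.77 − 31.746 = 242.02 bar
Z = PV_m/(RT) = (242.02)(0.2094)/((0.08314)(586)) = 50.679/48.720 = 1.040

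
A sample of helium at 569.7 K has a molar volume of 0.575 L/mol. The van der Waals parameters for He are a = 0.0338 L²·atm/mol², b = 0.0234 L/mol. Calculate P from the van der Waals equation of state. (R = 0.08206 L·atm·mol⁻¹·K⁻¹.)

P = RT/(V_m − b) − a/V_m²
RT/(V_m − b) = (0.08206)(569.7)/(0.575 − 0.0234) = 46.750/0.55160 = 84.753 atm
a/V_m² = 0.0338/(0.575)² = 0.10223 atm
P = 84.753 − 0.10223 = 84.65 atm

P ≈ 84.65 atm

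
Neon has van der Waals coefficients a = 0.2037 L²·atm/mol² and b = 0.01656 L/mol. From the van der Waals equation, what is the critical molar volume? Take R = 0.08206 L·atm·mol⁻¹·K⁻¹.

V_m,c ≈ 0.04968 L/mol

For a van der Waals gas, V_m,c = 3b.
V_m,c = 3×0.01656 = 0.04968 L/mol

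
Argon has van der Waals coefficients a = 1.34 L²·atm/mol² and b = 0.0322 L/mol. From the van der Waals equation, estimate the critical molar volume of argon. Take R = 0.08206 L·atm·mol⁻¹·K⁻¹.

For a van der Waals gas, V_m,c = 3b.
V_m,c = 3×0.0322 = 0.09660 L/mol

V_m,c ≈ 0.09660 L/mol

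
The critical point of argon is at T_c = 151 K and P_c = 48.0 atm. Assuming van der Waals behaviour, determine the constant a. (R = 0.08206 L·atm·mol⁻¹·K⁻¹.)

From T_c = 8a/(27Rb) and P_c = a/(27b²): a = 27 R² T_c²/(64 P_c).
a = 27×(0.08206)²×(151)²/(64×48.0) = 4145.5/3072.0 = 1.349 L²·atm/mol²

a ≈ 1.349 L²·atm/mol²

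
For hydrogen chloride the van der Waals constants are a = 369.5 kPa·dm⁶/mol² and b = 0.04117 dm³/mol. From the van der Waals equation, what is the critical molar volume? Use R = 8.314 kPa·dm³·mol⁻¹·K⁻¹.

V_m,c ≈ 0.1235 dm³/mol

For a van der Waals gas, V_m,c = 3b.
V_m,c = 3×0.04117 = 0.1235 dm³/mol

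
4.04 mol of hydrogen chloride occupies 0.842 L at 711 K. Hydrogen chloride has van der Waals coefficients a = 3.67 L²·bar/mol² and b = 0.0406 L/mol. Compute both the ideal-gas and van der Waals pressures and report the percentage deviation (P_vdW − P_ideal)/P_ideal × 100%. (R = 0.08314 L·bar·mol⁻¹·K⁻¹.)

Ideal: P_ideal = nRT/V = (4.04)(0.08314)(711)/0.842 = 283.628 bar
vdW: P = nRT/(V − nb) − a n²/V² = 238.815/0.677976 − 59.9003/0.708964 = 352.247 − 84.4899 = 267.757 bar
% deviation = (267.757 − 283.628)/283.628 × 100% = -5.60%

-5.60 %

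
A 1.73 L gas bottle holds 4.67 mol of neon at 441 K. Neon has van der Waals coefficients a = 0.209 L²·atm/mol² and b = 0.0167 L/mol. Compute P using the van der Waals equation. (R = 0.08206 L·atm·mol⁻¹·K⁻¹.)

P = nRT/(V − nb) − a n²/V²
nRT/(V − nb) = (4.67)(0.08206)(441)/(1.73 − 4.67×0.0167) = 169.00/1.6520 = 102.30 atm
a n²/V² = (0.209)(4.67)²/(1.73)² = 1.5230 atm
P = 102.30 − 1.5230 = 100.8 atm

P ≈ 100.8 atm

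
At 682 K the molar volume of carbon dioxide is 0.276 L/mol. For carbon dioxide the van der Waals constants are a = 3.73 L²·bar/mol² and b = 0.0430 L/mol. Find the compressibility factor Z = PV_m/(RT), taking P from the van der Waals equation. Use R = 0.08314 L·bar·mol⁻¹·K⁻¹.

P = RT/(V_m − b) − a/V_m² = (0.08314)(682)/(0.276 − 0.0430) − 3.73/(0.276)²
  = 56.701/0.23300 − 48.966 = 243.35 − 48.966 = 194.38 bar
Z = PV_m/(RT) = (194.38)(0.276)/((0.08314)(682)) = 53.649/56.701 = 0.9462

Z ≈ 0.9462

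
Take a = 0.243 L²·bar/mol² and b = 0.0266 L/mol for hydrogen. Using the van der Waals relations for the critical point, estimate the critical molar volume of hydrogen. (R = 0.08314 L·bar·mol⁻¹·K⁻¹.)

V_m,c ≈ 0.07980 L/mol

For a van der Waals gas, V_m,c = 3b.
V_m,c = 3×0.0266 = 0.07980 L/mol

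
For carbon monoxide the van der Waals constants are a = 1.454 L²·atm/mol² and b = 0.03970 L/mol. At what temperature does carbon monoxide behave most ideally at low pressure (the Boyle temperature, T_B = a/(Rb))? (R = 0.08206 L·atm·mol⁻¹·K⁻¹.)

For a van der Waals gas the second virial coefficient B₂ = b − a/(RT) vanishes at T_B = a/(Rb).
T_B = 1.454/(0.08206×0.03970) = 1.454/0.0032578 = 446.3 K

T_B ≈ 446.3 K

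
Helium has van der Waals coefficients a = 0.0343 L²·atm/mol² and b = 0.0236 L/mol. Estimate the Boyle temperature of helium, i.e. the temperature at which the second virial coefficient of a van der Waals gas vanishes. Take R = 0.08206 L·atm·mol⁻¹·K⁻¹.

For a van der Waals gas the second virial coefficient B₂ = b − a/(RT) vanishes at T_B = a/(Rb).
T_B = 0.0343/(0.08206×0.0236) = 0.0343/0.0019366 = 17.71 K

T_B ≈ 17.71 K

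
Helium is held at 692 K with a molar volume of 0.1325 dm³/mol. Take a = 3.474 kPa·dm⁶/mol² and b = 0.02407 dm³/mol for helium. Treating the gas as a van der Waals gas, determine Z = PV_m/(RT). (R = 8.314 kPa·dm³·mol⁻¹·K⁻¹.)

P = RT/(V_m − b) − a/V_m² = (8.314)(692)/(0.1325 − 0.02407) − 3.474/(0.1325)²
  = 5753.3/0.10843 − 197.88 = 53060 − 197.88 = 52862 kPa
Z = PV_m/(RT) = (52862)(0.1325)/((8.314)(692)) = 7004.2/5753.3 = 1.217

Z ≈ 1.217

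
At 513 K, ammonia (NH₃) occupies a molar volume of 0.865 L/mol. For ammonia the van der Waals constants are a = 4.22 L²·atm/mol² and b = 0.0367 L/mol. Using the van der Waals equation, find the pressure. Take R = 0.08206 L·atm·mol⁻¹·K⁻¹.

P ≈ 45.18 atm

P = RT/(V_m − b) − a/V_m²
RT/(V_m − b) = (0.08206)(513)/(0.865 − 0.0367) = 42.097/0.82830 = 50.823 atm
a/V_m² = 4.22/(0.865)² = 5.6400 atm
P = 50.823 − 5.6400 = 45.18 atm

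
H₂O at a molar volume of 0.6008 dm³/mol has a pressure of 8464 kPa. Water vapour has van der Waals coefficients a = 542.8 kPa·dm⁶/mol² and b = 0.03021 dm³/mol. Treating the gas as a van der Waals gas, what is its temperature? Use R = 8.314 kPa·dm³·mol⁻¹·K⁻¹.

T = (P + a/V_m²)(V_m − b)/R
P + a/V_m² = 8464 + 542.8/(0.6008)² = 9967.8 kPa
V_m − b = 0.6008 − 0.03021 = 0.57059 dm³/mol
T = (9967.8)(0.57059)/8.314 = 684.1 K

T ≈ 684.1 K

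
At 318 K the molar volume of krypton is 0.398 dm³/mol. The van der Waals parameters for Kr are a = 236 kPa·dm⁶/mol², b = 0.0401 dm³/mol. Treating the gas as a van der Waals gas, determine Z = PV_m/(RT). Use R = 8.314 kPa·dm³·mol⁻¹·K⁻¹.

P = RT/(V_m − b) − a/V_m² = (8.314)(318)/(0.398 − 0.0401) − 236/(0.398)²
  = 2643.9/0.35790 − 1489.9 = 7387.3 − 1489.9 = 5897.4 kPa
Z = PV_m/(RT) = (5897.4)(0.398)/((8.314)(318)) = 2347.2/2643.9 = 0.8878

Z ≈ 0.8878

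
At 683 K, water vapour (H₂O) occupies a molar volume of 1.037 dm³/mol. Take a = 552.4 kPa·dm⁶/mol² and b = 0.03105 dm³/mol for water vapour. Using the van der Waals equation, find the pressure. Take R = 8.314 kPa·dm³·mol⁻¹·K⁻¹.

P = RT/(V_m − b) − a/V_m²
RT/(V_m − b) = (8.314)(683)/(1.037 − 0.03105) = 5678.5/1.0060 = 5644.6 kPa
a/V_m² = 552.4/(1.037)² = 513.68 kPa
P = 5644.6 − 513.68 = 5131 kPa

P ≈ 5131 kPa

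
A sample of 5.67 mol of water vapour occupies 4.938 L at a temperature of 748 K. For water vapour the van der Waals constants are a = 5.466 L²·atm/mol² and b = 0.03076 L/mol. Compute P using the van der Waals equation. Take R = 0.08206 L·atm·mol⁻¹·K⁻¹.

P = nRT/(V − nb) − a n²/V²
nRT/(V − nb) = (5.67)(0.08206)(748)/(4.938 − 5.67×0.03076) = 348.03/4.7636 = 73.060 atm
a n²/V² = (5.466)(5.67)²/(4.938)² = 7.2067 atm
P = 73.060 − 7.2067 = 65.85 atm

P ≈ 65.85 atm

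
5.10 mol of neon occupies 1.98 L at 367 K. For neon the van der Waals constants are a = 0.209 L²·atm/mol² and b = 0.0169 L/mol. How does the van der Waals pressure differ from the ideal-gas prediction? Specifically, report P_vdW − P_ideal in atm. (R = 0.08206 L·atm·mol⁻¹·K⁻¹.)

ΔP ≈ 2.144 atm

Ideal: P_ideal = nRT/V = (5.10)(0.08206)(367)/1.98 = 77.5716 atm
vdW: P = nRT/(V − nb) − a n²/V² = 153.592/1.89381 − 5.43609/3.92040 = 81.1021 − 1.38662 = 79.7155 atm
ΔP = 79.7155 − 77.5716 = 2.144 atm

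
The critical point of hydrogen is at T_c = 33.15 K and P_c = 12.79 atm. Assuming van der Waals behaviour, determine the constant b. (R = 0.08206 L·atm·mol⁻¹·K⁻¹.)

b ≈ 0.02659 L/mol

From T_c = 8a/(27Rb) and P_c = a/(27b²): b = R T_c/(8 P_c).
b = (0.08206)(33.15)/(8×12.79) = 2.7203/102.32 = 0.02659 L/mol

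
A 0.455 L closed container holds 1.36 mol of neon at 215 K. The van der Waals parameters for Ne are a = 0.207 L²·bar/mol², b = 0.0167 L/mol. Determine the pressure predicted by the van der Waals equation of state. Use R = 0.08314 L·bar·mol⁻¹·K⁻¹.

P = nRT/(V − nb) − a n²/V²
nRT/(V − nb) = (1.36)(0.08314)(215)/(0.455 − 1.36×0.0167) = 24.310/0.43229 = 56.235 bar
a n²/V² = (0.207)(1.36)²/(0.455)² = 1.8494 bar
P = 56.235 − 1.8494 = 54.39 bar

P ≈ 54.39 bar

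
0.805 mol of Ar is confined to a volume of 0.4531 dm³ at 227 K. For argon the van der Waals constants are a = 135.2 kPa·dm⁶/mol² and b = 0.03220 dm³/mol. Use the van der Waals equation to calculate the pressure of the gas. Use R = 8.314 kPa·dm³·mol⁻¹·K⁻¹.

P ≈ 3130 kPa

P = nRT/(V − nb) − a n²/V²
nRT/(V − nb) = (0.805)(8.314)(227)/(0.4531 − 0.805×0.03220) = 1519.3/0.42718 = 3556.6 kPa
a n²/V² = (135.2)(0.805)²/(0.4531)² = 426.76 kPa
P = 3556.6 − 426.76 = 3130 kPa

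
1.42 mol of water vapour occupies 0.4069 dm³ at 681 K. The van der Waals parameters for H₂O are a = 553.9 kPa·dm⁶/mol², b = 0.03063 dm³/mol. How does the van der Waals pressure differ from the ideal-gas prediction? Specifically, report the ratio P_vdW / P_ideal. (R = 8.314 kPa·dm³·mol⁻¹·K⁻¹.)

P_vdW / P_ideal ≈ 0.7783

Ideal: P_ideal = nRT/V = (1.42)(8.314)(681)/0.4069 = 19758.7 kPa
vdW: P = nRT/(V − nb) − a n²/V² = 8039.80/0.363405 − 1116.88/0.165568 = 22123.5 − 6745.75 = 15377.8 kPa
Ratio = 15377.8/19758.7 = 0.7783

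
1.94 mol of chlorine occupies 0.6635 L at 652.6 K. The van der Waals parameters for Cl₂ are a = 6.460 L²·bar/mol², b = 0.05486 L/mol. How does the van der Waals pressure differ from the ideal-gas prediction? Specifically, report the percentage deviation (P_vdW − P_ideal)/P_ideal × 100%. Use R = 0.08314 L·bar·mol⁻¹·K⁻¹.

-15.71 %

Ideal: P_ideal = nRT/V = (1.94)(0.08314)(652.6)/0.6635 = 158.642 bar
vdW: P = nRT/(V − nb) − a n²/V² = 105.259/0.557072 − 24.3129/0.440232 = 188.950 − 55.2275 = 133.723 bar
% deviation = (133.723 − 158.642)/158.642 × 100% = -15.71%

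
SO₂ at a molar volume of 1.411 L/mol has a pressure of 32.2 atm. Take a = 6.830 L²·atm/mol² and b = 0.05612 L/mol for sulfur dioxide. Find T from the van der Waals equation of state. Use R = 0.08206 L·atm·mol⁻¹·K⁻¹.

T ≈ 588.3 K

T = (P + a/V_m²)(V_m − b)/R
P + a/V_m² = 32.2 + 6.830/(1.411)² = 35.631 atm
V_m − b = 1.411 − 0.05612 = 1.3549 L/mol
T = (35.631)(1.3549)/0.08206 = 588.3 K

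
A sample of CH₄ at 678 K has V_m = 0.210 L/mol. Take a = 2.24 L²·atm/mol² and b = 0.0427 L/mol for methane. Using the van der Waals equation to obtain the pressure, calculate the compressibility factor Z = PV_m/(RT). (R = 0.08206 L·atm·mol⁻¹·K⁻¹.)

P = RT/(V_m − b) − a/V_m² = (0.08206)(678)/(0.210 − 0.0427) − 2.24/(0.210)²
  = 55.637/0.16730 − 50.794 = 332.56 − 50.794 = 281.77 atm
Z = PV_m/(RT) = (281.77)(0.210)/((0.08206)(678)) = 59.172/55.637 = 1.064

Z ≈ 1.064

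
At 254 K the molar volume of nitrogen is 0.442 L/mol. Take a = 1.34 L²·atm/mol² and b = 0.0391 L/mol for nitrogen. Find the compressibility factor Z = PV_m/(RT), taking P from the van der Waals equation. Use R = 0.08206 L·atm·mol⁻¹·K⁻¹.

P = RT/(V_m − b) − a/V_m² = (0.08206)(254)/(0.442 − 0.0391) − 1.34/(0.442)²
  = 20.843/0.40290 − 6.8590 = 51.732 − 6.8590 = 44.873 atm
Z = PV_m/(RT) = (44.873)(0.442)/((0.08206)(254)) = 19.834/20.843 = 0.9516

Z ≈ 0.9516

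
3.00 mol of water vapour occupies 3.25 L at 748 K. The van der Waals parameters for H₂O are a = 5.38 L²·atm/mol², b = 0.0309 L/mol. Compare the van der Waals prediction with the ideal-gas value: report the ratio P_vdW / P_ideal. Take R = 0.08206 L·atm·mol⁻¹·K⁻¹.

Ideal: P_ideal = nRT/V = (3.00)(0.08206)(748)/3.25 = 56.6593 atm
vdW: P = nRT/(V − nb) − a n²/V² = 184.143/3.15730 − 48.4200/10.5625 = 58.3229 − 4.58414 = 53.7388 atm
Ratio = 53.7388/56.6593 = 0.9485

P_vdW / P_ideal ≈ 0.9485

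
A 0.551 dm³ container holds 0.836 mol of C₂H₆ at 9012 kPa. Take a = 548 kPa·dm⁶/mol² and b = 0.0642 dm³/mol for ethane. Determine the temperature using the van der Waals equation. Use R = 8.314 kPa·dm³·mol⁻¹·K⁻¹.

T = (P + a n²/V²)(V − nb)/(nR)
P + a n²/V² = 9012 + (548)(0.836)²/(0.551)² = 10274 kPa
V − nb = 0.551 − (0.836)(0.0642) = 0.49733 dm³
T = (10274)(0.49733)/((0.836)(8.314)) = 735.1 K

T ≈ 735.1 K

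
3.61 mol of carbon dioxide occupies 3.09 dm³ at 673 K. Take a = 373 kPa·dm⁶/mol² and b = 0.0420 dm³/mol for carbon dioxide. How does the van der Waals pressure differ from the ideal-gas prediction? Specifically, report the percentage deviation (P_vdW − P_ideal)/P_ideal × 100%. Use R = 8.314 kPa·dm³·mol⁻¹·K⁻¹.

Ideal: P_ideal = nRT/V = (3.61)(8.314)(673)/3.09 = 6536.93 kPa
vdW: P = nRT/(V − nb) − a n²/V² = 20199.1/2.93838 − 4860.97/9.54810 = 6874.23 − 509.103 = 6365.13 kPa
% deviation = (6365.13 − 6536.93)/6536.93 × 100% = -2.63%

-2.63 %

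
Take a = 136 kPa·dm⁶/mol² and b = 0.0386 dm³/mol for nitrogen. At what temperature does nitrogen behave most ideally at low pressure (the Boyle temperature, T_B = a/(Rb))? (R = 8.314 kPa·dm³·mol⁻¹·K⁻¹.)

T_B ≈ 423.8 K

For a van der Waals gas the second virial coefficient B₂ = b − a/(RT) vanishes at T_B = a/(Rb).
T_B = 136/(8.314×0.0386) = 136/0.32092 = 423.8 K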